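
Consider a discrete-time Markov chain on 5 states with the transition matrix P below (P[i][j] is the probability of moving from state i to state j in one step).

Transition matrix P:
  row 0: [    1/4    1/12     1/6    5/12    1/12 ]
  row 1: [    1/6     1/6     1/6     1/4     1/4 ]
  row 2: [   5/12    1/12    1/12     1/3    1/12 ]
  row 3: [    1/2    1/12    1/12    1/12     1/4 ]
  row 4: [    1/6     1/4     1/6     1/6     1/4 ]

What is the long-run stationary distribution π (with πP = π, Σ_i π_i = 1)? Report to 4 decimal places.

Balance equations π_j = Σ_i π_i·P[i][j]:
  π_0 = 1/4·π_0 + 1/6·π_1 + 5/12·π_2 + 1/2·π_3 + 1/6·π_4
  π_1 = 1/12·π_0 + 1/6·π_1 + 1/12·π_2 + 1/12·π_3 + 1/4·π_4
  π_2 = 1/6·π_0 + 1/6·π_1 + 1/12·π_2 + 1/12·π_3 + 1/6·π_4
  π_3 = 5/12·π_0 + 1/4·π_1 + 1/3·π_2 + 1/12·π_3 + 1/6·π_4
  normalize: π_0 + π_1 + π_2 + π_3 + π_4 = 1
Solving the linear system gives exactly π = [1019/3272, 201/1636, 439/3272, 837/3272, 575/3272].

π = [0.3114, 0.1229, 0.1342, 0.2558, 0.1757]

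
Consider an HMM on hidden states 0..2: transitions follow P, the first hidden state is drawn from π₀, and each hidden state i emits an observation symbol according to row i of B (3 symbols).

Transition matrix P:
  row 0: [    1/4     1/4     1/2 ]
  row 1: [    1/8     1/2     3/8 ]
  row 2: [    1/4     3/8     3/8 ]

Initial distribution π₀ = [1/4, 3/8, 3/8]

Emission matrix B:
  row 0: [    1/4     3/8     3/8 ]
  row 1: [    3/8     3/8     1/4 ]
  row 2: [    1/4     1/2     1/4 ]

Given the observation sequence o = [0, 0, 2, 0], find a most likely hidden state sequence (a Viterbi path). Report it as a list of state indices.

path = [1, 1, 1, 1]

t=0: δ = [6.250e-02, 1.406e-01, 9.375e-02]  (obs o_0=0)
t=1: δ = [5.859e-03, 2.637e-02, 1.318e-02]  ψ = [2, 1, 1]  (obs o_1=0)
t=2: δ = [1.236e-03, 3.296e-03, 2.472e-03]  ψ = [1, 1, 1]  (obs o_2=2)
t=3: δ = [1.545e-04, 6.180e-04, 3.090e-04]  ψ = [2, 1, 1]  (obs o_3=0)
backtrack: best end state = 1; path = [1, 1, 1, 1]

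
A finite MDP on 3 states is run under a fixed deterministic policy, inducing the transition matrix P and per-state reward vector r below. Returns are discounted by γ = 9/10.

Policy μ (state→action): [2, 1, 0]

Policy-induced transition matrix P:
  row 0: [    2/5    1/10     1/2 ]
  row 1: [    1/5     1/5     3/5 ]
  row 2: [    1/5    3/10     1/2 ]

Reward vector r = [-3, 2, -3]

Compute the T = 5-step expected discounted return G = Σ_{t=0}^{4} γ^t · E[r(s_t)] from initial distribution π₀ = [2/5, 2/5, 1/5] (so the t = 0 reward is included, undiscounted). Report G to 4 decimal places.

t=0: π = [0.4000, 0.4000, 0.2000], E[r] = -1.0000, γ^t·E[r] = -1.000000, running G = -1.000000
t=1: π = [0.2800, 0.1800, 0.5400], E[r] = -2.1000, γ^t·E[r] = -1.890000, running G = -2.890000
t=2: π = [0.2560, 0.2260, 0.5180], E[r] = -1.8700, γ^t·E[r] = -1.514700, running G = -4.404700
t=3: π = [0.2512, 0.2262, 0.5226], E[r] = -1.8690, γ^t·E[r] = -1.362501, running G = -5.767201
t=4: π = [0.2502, 0.2271, 0.5226], E[r] = -1.8643, γ^t·E[r] = -1.223167, running G = -6.990368

G = -6.9904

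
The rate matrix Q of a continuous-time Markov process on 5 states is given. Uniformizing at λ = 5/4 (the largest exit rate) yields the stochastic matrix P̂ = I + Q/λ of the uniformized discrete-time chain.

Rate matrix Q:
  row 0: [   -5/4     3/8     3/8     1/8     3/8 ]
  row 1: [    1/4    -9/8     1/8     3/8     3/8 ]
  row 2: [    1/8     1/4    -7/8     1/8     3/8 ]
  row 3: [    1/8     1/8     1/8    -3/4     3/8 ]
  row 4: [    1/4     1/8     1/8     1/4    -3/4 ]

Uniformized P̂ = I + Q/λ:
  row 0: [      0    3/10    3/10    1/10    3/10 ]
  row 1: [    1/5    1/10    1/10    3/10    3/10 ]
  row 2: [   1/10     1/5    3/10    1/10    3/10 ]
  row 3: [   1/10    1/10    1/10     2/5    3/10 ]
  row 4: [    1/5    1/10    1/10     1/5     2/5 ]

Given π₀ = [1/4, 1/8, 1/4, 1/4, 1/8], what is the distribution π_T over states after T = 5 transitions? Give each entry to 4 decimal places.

t=0: π = [0.2500, 0.1250, 0.2500, 0.2500, 0.1250]
t=1: π = [0.1000, 0.1750, 0.2000, 0.2125, 0.3125]
t=2: π = [0.1388, 0.1400, 0.1600, 0.2300, 0.3313]
t=3: π = [0.1333, 0.1438, 0.1598, 0.2301, 0.3331]
t=4: π = [0.1344, 0.1426, 0.1586, 0.2311, 0.3333]
t=5: π = [0.1342, 0.1427, 0.1586, 0.2312, 0.3333]

π = [0.1342, 0.1427, 0.1586, 0.2312, 0.3333]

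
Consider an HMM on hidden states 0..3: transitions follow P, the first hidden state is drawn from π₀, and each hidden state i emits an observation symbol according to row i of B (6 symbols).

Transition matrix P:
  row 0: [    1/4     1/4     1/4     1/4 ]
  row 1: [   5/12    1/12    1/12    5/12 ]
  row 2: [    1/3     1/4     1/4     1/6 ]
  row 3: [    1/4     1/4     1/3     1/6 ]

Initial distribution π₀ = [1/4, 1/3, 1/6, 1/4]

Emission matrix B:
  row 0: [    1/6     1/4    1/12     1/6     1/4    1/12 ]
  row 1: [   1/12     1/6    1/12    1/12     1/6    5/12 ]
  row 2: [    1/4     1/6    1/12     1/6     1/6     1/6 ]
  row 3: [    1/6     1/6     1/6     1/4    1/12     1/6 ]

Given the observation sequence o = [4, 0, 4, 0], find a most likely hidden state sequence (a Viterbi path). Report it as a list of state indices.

path = [0, 2, 0, 2]

t=0: δ = [6.250e-02, 5.556e-02, 2.778e-02, 2.083e-02]  (obs o_0=4)
t=1: δ = [3.858e-03, 1.302e-03, 3.906e-03, 3.858e-03]  ψ = [1, 0, 0, 1]  (obs o_1=0)
t=2: δ = [3.255e-04, 1.628e-04, 2.143e-04, 8.038e-05]  ψ = [2, 2, 3, 0]  (obs o_2=4)
t=3: δ = [1.356e-05, 6.782e-06, 2.035e-05, 1.356e-05]  ψ = [0, 0, 0, 0]  (obs o_3=0)
backtrack: best end state = 2; path = [0, 2, 0, 2]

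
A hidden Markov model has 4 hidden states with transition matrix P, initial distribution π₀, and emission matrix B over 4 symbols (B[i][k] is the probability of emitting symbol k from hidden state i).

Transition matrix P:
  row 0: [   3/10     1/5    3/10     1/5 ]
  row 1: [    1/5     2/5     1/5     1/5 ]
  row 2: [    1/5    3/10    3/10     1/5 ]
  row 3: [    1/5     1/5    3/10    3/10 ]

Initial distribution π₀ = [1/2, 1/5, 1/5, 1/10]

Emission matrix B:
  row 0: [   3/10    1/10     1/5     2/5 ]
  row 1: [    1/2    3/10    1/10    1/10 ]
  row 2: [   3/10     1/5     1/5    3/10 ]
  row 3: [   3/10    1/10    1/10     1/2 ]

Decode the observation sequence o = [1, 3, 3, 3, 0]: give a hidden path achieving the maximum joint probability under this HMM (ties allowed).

path = [1, 3, 3, 3, 1]

t=0: δ = [5.000e-02, 6.000e-02, 4.000e-02, 1.000e-02]  (obs o_0=1)
t=1: δ = [6.000e-03, 2.400e-03, 4.500e-03, 6.000e-03]  ψ = [0, 1, 0, 1]  (obs o_1=3)
t=2: δ = [7.200e-04, 1.350e-04, 5.400e-04, 9.000e-04]  ψ = [0, 2, 0, 3]  (obs o_2=3)
t=3: δ = [8.640e-05, 1.800e-05, 8.100e-05, 1.350e-04]  ψ = [0, 3, 3, 3]  (obs o_3=3)
t=4: δ = [8.100e-06, 1.350e-05, 1.215e-05, 1.215e-05]  ψ = [3, 3, 3, 3]  (obs o_4=0)
backtrack: best end state = 1; path = [1, 3, 3, 3, 1]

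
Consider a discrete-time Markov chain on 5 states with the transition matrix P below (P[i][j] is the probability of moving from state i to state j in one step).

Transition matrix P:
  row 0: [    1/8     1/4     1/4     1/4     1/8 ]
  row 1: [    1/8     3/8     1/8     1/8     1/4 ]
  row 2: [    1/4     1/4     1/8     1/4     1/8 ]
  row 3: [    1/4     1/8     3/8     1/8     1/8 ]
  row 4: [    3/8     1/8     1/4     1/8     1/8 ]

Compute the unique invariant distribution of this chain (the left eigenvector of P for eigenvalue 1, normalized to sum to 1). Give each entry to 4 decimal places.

π = [0.2130, 0.2381, 0.2156, 0.1786, 0.1548]

Balance equations π_j = Σ_i π_i·P[i][j]:
  π_0 = 1/8·π_0 + 1/8·π_1 + 1/4·π_2 + 1/4·π_3 + 3/8·π_4
  π_1 = 1/4·π_0 + 3/8·π_1 + 1/4·π_2 + 1/8·π_3 + 1/8·π_4
  π_2 = 1/4·π_0 + 1/8·π_1 + 1/8·π_2 + 3/8·π_3 + 1/4·π_4
  π_3 = 1/4·π_0 + 1/8·π_1 + 1/4·π_2 + 1/8·π_3 + 1/8·π_4
  normalize: π_0 + π_1 + π_2 + π_3 + π_4 = 1
Solving the linear system gives exactly π = [23/108, 5/21, 163/756, 5/28, 13/84].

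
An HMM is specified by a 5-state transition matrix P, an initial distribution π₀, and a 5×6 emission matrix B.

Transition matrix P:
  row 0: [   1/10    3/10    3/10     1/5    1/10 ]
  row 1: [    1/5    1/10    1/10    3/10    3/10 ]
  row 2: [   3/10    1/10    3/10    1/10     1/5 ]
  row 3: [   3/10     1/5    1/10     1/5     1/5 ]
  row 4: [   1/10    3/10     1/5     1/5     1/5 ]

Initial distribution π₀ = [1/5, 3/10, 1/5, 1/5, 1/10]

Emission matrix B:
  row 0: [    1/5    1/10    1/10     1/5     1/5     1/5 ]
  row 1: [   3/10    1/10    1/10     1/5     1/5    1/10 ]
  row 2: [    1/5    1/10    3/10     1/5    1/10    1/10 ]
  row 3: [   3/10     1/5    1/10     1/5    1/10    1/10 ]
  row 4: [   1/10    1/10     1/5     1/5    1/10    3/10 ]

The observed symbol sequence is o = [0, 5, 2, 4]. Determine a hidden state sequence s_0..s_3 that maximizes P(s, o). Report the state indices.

t=0: δ = [4.000e-02, 9.000e-02, 4.000e-02, 6.000e-02, 1.000e-02]  (obs o_0=0)
t=1: δ = [3.600e-03, 1.200e-03, 1.200e-03, 2.700e-03, 8.100e-03]  ψ = [1, 0, 0, 1, 1]  (obs o_1=5)
t=2: δ = [8.100e-05, 2.430e-04, 4.860e-04, 1.620e-04, 3.240e-04]  ψ = [3, 4, 4, 4, 4]  (obs o_2=2)
t=3: δ = [2.916e-05, 1.944e-05, 1.458e-05, 7.290e-06, 9.720e-06]  ψ = [2, 4, 2, 1, 2]  (obs o_3=4)
backtrack: best end state = 0; path = [1, 4, 2, 0]

path = [1, 4, 2, 0]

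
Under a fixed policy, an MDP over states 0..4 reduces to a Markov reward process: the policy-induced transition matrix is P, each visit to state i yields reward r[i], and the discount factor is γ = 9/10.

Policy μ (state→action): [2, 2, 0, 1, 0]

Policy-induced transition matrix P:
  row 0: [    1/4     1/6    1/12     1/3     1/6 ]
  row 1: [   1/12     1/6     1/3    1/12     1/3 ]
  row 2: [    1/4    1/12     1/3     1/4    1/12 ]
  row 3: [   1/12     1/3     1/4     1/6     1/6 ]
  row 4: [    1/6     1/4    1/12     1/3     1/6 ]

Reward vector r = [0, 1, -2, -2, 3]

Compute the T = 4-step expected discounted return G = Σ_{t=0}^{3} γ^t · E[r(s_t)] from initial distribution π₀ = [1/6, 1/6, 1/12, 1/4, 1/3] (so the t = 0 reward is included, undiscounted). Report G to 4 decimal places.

t=0: π = [0.1667, 0.1667, 0.0833, 0.2500, 0.3333], E[r] = 0.5000, γ^t·E[r] = 0.500000, running G = 0.500000
t=1: π = [0.1528, 0.2292, 0.1875, 0.2431, 0.1875], E[r] = -0.0694, γ^t·E[r] = -0.062500, running G = 0.437500
t=2: π = [0.1557, 0.2072, 0.2280, 0.2199, 0.1892], E[r] = -0.1209, γ^t·E[r] = -0.097969, running G = 0.339531
t=3: π = [0.1630, 0.2001, 0.2288, 0.2259, 0.1822], E[r] = -0.1627, γ^t·E[r] = -0.118582, running G = 0.220949

G = 0.2209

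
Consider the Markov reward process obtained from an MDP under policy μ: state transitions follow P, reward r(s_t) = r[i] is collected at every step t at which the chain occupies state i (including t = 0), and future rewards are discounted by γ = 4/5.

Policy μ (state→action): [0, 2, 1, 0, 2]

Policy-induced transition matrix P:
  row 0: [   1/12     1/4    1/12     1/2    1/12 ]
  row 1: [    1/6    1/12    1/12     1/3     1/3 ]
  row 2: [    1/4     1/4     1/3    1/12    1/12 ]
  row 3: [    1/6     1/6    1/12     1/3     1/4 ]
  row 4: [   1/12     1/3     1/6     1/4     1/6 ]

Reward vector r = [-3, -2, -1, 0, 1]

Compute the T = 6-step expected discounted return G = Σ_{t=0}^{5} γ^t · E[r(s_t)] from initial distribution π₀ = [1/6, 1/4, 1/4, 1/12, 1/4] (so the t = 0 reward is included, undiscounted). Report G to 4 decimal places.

G = -3.2176

t=0: π = [0.1667, 0.2500, 0.2500, 0.0833, 0.2500], E[r] = -1.0000, γ^t·E[r] = -1.000000, running G = -1.000000
t=1: π = [0.1528, 0.2222, 0.1667, 0.2778, 0.1806], E[r] = -0.8889, γ^t·E[r] = -0.711111, running G = -1.711111
t=2: π = [0.1528, 0.2049, 0.1400, 0.3021, 0.2002], E[r] = -0.8079, γ^t·E[r] = -0.517037, running G = -2.228148
t=3: π = [0.1489, 0.2074, 0.1350, 0.3071, 0.2016], E[r] = -0.7949, γ^t·E[r] = -0.407012, running G = -2.635160
t=4: π = [0.1487, 0.2066, 0.1339, 0.3076, 0.2032], E[r] = -0.7902, γ^t·E[r] = -0.323648, running G = -2.958808
t=5: π = [0.1485, 0.2069, 0.1337, 0.3077, 0.2032], E[r] = -0.7898, γ^t·E[r] = -0.258789, running G = -3.217597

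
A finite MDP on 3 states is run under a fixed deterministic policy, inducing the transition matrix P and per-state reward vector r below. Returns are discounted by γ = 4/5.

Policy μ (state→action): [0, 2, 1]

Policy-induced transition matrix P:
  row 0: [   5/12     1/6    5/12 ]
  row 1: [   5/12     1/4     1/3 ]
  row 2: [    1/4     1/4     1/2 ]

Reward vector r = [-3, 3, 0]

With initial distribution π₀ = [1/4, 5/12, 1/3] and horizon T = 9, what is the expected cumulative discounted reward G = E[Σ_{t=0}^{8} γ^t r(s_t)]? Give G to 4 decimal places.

t=0: π = [0.2500, 0.4167, 0.3333], E[r] = 0.5000, γ^t·E[r] = 0.500000, running G = 0.500000
t=1: π = [0.3611, 0.2292, 0.4097], E[r] = -0.3958, γ^t·E[r] = -0.316667, running G = 0.183333
t=2: π = [0.3484, 0.2199, 0.4317], E[r] = -0.3854, γ^t·E[r] = -0.246667, running G = -0.063333
t=3: π = [0.3447, 0.2210, 0.4343], E[r] = -0.3712, γ^t·E[r] = -0.190074, running G = -0.253407
t=4: π = [0.3443, 0.2213, 0.4344], E[r] = -0.3690, γ^t·E[r] = -0.151151, running G = -0.404558
t=5: π = [0.3443, 0.2213, 0.4344], E[r] = -0.3688, γ^t·E[r] = -0.120864, running G = -0.525422
t=6: π = [0.3443, 0.2213, 0.4344], E[r] = -0.3688, γ^t·E[r] = -0.096692, running G = -0.622114
t=7: π = [0.3443, 0.2213, 0.4344], E[r] = -0.3689, γ^t·E[r] = -0.077354, running G = -0.699467
t=8: π = [0.3443, 0.2213, 0.4344], E[r] = -0.3689, γ^t·E[r] = -0.061883, running G = -0.761351

G = -0.7614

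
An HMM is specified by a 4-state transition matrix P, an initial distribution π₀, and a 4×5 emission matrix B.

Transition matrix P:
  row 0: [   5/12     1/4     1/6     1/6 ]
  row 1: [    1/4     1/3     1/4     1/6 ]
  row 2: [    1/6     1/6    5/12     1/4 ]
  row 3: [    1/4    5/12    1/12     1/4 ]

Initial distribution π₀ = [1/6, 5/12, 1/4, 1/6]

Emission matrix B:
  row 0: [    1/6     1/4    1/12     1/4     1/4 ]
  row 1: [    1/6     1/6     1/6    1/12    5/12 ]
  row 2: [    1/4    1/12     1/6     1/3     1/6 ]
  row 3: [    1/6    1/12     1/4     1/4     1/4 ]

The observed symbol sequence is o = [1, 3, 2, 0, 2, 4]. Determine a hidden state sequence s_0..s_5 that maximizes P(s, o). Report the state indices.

path = [1, 2, 2, 2, 3, 1]

t=0: δ = [4.167e-02, 6.944e-02, 2.083e-02, 1.389e-02]  (obs o_0=1)
t=1: δ = [4.340e-03, 1.929e-03, 5.787e-03, 2.894e-03]  ψ = [0, 1, 1, 1]  (obs o_1=3)
t=2: δ = [1.507e-04, 2.009e-04, 4.019e-04, 3.617e-04]  ψ = [0, 3, 2, 2]  (obs o_2=2)
t=3: δ = [1.507e-05, 2.512e-05, 4.186e-05, 1.674e-05]  ψ = [3, 3, 2, 2]  (obs o_3=0)
t=4: δ = [5.814e-07, 1.395e-06, 2.907e-06, 2.616e-06]  ψ = [2, 1, 2, 2]  (obs o_4=2)
t=5: δ = [1.635e-07, 4.542e-07, 2.019e-07, 1.817e-07]  ψ = [3, 3, 2, 2]  (obs o_5=4)
backtrack: best end state = 1; path = [1, 2, 2, 2, 3, 1]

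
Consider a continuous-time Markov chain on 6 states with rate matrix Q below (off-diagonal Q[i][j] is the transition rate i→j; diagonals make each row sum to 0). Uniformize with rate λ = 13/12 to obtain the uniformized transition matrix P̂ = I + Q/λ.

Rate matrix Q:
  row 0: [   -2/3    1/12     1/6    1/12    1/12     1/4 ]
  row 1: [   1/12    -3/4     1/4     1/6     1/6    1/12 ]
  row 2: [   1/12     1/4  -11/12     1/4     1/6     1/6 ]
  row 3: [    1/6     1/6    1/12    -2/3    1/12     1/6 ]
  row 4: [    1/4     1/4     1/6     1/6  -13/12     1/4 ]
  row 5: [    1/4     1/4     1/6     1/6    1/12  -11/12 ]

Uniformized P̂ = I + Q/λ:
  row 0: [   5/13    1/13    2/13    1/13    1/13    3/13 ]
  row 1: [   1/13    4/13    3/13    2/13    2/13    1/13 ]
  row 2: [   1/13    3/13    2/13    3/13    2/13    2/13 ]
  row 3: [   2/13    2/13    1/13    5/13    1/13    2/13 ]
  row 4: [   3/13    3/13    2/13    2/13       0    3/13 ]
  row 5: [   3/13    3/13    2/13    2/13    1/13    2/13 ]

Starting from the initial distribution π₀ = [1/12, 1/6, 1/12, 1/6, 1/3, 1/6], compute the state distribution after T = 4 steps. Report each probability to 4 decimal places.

t=0: π = [0.0833, 0.1667, 0.0833, 0.1667, 0.3333, 0.1667]
t=1: π = [0.1923, 0.2179, 0.1538, 0.1923, 0.0705, 0.1731]
t=2: π = [0.1884, 0.2032, 0.1558, 0.1953, 0.1001, 0.1573]
t=3: π = [0.1895, 0.2024, 0.1545, 0.1964, 0.0968, 0.1604]
t=4: π = [0.1899, 0.2021, 0.1543, 0.1965, 0.0969, 0.1603]

π = [0.1899, 0.2021, 0.1543, 0.1965, 0.0969, 0.1603]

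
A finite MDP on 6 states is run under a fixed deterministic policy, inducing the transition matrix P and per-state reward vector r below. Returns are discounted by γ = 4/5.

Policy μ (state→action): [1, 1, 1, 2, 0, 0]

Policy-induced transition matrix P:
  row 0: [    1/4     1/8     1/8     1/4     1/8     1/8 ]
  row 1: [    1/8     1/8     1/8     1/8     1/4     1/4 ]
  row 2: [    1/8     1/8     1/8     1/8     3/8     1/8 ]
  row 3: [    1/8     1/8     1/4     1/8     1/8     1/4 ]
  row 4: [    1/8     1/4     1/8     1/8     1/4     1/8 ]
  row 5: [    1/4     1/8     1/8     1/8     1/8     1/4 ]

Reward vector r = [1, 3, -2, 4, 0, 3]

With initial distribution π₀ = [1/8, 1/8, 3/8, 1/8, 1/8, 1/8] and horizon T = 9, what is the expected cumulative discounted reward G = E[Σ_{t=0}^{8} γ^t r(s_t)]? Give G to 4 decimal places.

t=0: π = [0.1250, 0.1250, 0.3750, 0.1250, 0.1250, 0.1250], E[r] = 0.6250, γ^t·E[r] = 0.625000, running G = 0.625000
t=1: π = [0.1563, 0.1406, 0.1406, 0.1406, 0.2500, 0.1719], E[r] = 1.3750, γ^t·E[r] = 1.100000, running G = 1.725000
t=2: π = [0.1660, 0.1563, 0.1426, 0.1445, 0.2090, 0.1816], E[r] = 1.4727, γ^t·E[r] = 0.942500, running G = 2.667500
t=3: π = [0.1685, 0.1511, 0.1431, 0.1458, 0.2063, 0.1853], E[r] = 1.4746, γ^t·E[r] = 0.755000, running G = 3.422500
t=4: π = [0.1692, 0.1508, 0.1432, 0.1461, 0.2054, 0.1853], E[r] = 1.4752, γ^t·E[r] = 0.604238, running G = 4.026738
t=5: π = [0.1693, 0.1507, 0.1433, 0.1462, 0.2053, 0.1853], E[r] = 1.4752, γ^t·E[r] = 0.483408, running G = 4.510145
t=6: π = [0.1693, 0.1507, 0.1433, 0.1462, 0.2053, 0.1853], E[r] = 1.4752, γ^t·E[r] = 0.386722, running G = 4.896867
t=7: π = [0.1693, 0.1507, 0.1433, 0.1462, 0.2053, 0.1853], E[r] = 1.4752, γ^t·E[r] = 0.309376, running G = 5.206243
t=8: π = [0.1693, 0.1507, 0.1433, 0.1462, 0.2053, 0.1853], E[r] = 1.4752, γ^t·E[r] = 0.247501, running G = 5.453744

G = 5.4537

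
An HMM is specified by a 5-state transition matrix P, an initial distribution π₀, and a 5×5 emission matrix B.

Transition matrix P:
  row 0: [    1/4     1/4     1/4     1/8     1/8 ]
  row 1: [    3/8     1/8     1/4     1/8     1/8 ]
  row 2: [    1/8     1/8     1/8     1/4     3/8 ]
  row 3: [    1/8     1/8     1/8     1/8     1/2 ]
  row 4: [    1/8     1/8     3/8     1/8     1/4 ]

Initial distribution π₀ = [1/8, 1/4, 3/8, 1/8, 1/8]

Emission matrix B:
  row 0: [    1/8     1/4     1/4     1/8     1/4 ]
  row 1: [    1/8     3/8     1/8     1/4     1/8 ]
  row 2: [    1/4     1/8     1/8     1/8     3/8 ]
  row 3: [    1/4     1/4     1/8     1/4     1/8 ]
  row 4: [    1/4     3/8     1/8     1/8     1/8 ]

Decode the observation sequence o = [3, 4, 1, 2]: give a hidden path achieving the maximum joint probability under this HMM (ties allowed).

path = [1, 0, 1, 0]

t=0: δ = [1.562e-02, 6.250e-02, 4.688e-02, 3.125e-02, 1.562e-02]  (obs o_0=3)
t=1: δ = [5.859e-03, 9.766e-04, 5.859e-03, 1.465e-03, 2.197e-03]  ψ = [1, 1, 1, 2, 2]  (obs o_1=4)
t=2: δ = [3.662e-04, 5.493e-04, 1.831e-04, 3.662e-04, 8.240e-04]  ψ = [0, 0, 0, 2, 2]  (obs o_2=1)
t=3: δ = [5.150e-05, 1.287e-05, 3.862e-05, 1.287e-05, 2.575e-05]  ψ = [1, 4, 4, 4, 4]  (obs o_3=2)
backtrack: best end state = 0; path = [1, 0, 1, 0]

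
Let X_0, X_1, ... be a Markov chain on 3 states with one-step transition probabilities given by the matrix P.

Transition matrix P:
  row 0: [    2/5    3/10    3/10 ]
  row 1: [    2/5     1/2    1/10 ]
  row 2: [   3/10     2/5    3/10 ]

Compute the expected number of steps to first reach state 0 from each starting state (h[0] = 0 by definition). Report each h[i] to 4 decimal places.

h = [0.0000, 2.5806, 2.9032]

First-step conditioning: h[0] = 0; for i ≠ 0, h[i] = 1 + Σ_k P[i][k]·h[k].
  h[1] = 1 + 1/2·h[1] + 1/10·h[2]
  h[2] = 1 + 2/5·h[1] + 3/10·h[2]
Solving the 2×2 linear system over states ≠ 0 gives exactly h = [0, 80/31, 90/31] (h[0] = 0 is the target).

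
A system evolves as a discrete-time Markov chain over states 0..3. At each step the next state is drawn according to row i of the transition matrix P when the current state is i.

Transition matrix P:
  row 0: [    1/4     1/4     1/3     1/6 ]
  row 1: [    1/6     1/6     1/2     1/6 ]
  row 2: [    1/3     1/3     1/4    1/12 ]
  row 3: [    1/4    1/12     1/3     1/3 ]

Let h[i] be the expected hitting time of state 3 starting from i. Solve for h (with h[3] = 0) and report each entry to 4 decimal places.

First-step conditioning: h[3] = 0; for i ≠ 3, h[i] = 1 + Σ_k P[i][k]·h[k].
  h[0] = 1 + 1/4·h[0] + 1/4·h[1] + 1/3·h[2]
  h[1] = 1 + 1/6·h[0] + 1/6·h[1] + 1/2·h[2]
  h[2] = 1 + 1/3·h[0] + 1/3·h[1] + 1/4·h[2]
Solving the 3×3 linear system over states ≠ 3 gives exactly h = [167/23, 169/23, 180/23, 0] (h[3] = 0 is the target).

h = [7.2609, 7.3478, 7.8261, 0.0000]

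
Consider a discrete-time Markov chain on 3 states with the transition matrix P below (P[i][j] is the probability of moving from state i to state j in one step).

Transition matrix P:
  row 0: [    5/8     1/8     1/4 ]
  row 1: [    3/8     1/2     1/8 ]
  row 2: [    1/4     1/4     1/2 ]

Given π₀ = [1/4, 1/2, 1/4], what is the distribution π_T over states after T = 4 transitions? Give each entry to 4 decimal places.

t=0: π = [0.2500, 0.5000, 0.2500]
t=1: π = [0.4063, 0.3438, 0.2500]
t=2: π = [0.4453, 0.2852, 0.2695]
t=3: π = [0.4526, 0.2656, 0.2817]
t=4: π = [0.4529, 0.2598, 0.2872]

π = [0.4529, 0.2598, 0.2872]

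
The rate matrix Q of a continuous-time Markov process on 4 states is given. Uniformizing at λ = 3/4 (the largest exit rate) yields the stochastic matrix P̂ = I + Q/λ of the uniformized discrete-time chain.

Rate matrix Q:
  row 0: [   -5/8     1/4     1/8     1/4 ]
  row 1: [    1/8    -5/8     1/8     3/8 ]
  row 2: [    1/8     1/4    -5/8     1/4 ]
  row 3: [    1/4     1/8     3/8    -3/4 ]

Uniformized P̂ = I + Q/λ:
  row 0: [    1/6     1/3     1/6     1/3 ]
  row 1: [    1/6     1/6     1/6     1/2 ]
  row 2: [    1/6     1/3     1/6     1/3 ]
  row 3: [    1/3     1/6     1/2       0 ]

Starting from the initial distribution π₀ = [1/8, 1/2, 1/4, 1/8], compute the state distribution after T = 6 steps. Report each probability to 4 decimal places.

t=0: π = [0.1250, 0.5000, 0.2500, 0.1250]
t=1: π = [0.1875, 0.2292, 0.2083, 0.3750]
t=2: π = [0.2292, 0.2326, 0.2917, 0.2465]
t=3: π = [0.2078, 0.2535, 0.2488, 0.2899]
t=4: π = [0.2150, 0.2428, 0.2633, 0.2789]
t=5: π = [0.2132, 0.2464, 0.2596, 0.2808]
t=6: π = [0.2135, 0.2455, 0.2603, 0.2808]

π = [0.2135, 0.2455, 0.2603, 0.2808]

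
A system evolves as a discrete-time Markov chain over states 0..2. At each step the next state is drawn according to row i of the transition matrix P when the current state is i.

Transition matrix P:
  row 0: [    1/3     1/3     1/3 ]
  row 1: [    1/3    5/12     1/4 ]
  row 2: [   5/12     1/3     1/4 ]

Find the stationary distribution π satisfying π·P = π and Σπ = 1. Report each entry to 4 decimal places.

Balance equations π_j = Σ_i π_i·P[i][j]:
  π_0 = 1/3·π_0 + 1/3·π_1 + 5/12·π_2
  π_1 = 1/3·π_0 + 5/12·π_1 + 1/3·π_2
  normalize: π_0 + π_1 + π_2 = 1
Solving the linear system gives exactly π = [51/143, 4/11, 40/143].

π = [0.3566, 0.3636, 0.2797]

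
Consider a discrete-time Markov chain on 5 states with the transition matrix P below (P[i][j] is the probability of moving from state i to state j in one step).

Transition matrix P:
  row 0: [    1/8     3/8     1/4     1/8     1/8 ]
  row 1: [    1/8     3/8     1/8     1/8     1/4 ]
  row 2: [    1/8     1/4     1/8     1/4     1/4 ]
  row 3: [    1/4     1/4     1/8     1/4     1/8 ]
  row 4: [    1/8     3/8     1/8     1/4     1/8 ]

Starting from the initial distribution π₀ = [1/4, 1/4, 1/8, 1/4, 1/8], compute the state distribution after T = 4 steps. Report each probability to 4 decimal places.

t=0: π = [0.2500, 0.2500, 0.1250, 0.2500, 0.1250]
t=1: π = [0.1563, 0.3281, 0.1563, 0.1875, 0.1719]
t=2: π = [0.1484, 0.3320, 0.1445, 0.1895, 0.1855]
t=3: π = [0.1487, 0.3333, 0.1436, 0.1899, 0.1846]
t=4: π = [0.1487, 0.3333, 0.1436, 0.1898, 0.1846]

π = [0.1487, 0.3333, 0.1436, 0.1898, 0.1846]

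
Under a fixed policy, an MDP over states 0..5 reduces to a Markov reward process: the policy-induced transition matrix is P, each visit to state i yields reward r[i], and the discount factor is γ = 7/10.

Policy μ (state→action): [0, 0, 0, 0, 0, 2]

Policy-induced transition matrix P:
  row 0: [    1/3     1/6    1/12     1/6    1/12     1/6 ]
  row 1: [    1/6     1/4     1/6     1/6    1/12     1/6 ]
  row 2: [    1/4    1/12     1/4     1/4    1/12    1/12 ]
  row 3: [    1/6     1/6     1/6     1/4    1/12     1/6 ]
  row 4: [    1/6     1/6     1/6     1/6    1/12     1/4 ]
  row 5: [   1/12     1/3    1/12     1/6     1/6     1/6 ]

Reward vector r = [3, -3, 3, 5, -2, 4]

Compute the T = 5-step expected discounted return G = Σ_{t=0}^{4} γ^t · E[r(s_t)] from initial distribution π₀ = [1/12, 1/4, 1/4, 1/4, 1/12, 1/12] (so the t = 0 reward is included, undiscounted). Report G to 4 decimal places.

G = 5.1325

t=0: π = [0.0833, 0.2500, 0.2500, 0.2500, 0.0833, 0.0833], E[r] = 1.6667, γ^t·E[r] = 1.666667, running G = 1.666667
t=1: π = [0.1944, 0.1806, 0.1736, 0.2083, 0.0903, 0.1528], E[r] = 2.0347, γ^t·E[r] = 1.424306, running G = 3.090972
t=2: π = [0.2008, 0.1927, 0.1522, 0.1985, 0.0961, 0.1597], E[r] = 1.9201, γ^t·E[r] = 0.940868, running G = 4.031840
t=3: π = [0.1995, 0.1967, 0.1493, 0.1959, 0.0966, 0.1620], E[r] = 1.8906, γ^t·E[r] = 0.648468, running G = 4.680308
t=4: π = [0.1989, 0.1976, 0.1490, 0.1954, 0.0968, 0.1623], E[r] = 1.8833, γ^t·E[r] = 0.452184, running G = 5.132492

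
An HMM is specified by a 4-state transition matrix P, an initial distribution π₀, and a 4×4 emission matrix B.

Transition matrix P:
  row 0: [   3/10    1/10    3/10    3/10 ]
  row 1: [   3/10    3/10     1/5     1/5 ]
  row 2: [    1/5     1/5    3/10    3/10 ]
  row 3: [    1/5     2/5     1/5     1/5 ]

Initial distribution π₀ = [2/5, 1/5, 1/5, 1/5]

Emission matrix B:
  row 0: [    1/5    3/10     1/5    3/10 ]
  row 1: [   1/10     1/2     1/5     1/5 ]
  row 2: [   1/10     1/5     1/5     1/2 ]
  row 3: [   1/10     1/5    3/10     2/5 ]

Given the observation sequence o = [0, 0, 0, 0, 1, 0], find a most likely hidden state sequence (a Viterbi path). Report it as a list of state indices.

t=0: δ = [8.000e-02, 2.000e-02, 2.000e-02, 2.000e-02]  (obs o_0=0)
t=1: δ = [4.800e-03, 8.000e-04, 2.400e-03, 2.400e-03]  ψ = [0, 0, 0, 0]  (obs o_1=0)
t=2: δ = [2.880e-04, 9.600e-05, 1.440e-04, 1.440e-04]  ψ = [0, 3, 0, 0]  (obs o_2=0)
t=3: δ = [1.728e-05, 5.760e-06, 8.640e-06, 8.640e-06]  ψ = [0, 3, 0, 0]  (obs o_3=0)
t=4: δ = [1.555e-06, 1.728e-06, 1.037e-06, 1.037e-06]  ψ = [0, 3, 0, 0]  (obs o_4=1)
t=5: δ = [1.037e-07, 5.184e-08, 4.666e-08, 4.666e-08]  ψ = [1, 1, 0, 0]  (obs o_5=0)
backtrack: best end state = 0; path = [0, 0, 0, 3, 1, 0]

path = [0, 0, 0, 3, 1, 0]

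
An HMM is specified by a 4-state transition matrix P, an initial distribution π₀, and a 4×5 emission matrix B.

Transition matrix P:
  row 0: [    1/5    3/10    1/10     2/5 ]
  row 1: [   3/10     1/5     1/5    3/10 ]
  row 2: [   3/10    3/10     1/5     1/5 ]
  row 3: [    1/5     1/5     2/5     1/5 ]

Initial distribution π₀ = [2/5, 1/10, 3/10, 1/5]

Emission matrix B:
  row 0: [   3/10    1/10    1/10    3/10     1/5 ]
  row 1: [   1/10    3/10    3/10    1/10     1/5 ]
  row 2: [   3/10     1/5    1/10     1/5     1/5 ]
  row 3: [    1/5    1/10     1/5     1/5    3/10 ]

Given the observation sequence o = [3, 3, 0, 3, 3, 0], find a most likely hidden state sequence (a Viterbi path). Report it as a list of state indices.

t=0: δ = [1.200e-01, 1.000e-02, 6.000e-02, 4.000e-02]  (obs o_0=3)
t=1: δ = [7.200e-03, 3.600e-03, 3.200e-03, 9.600e-03]  ψ = [0, 0, 3, 0]  (obs o_1=3)
t=2: δ = [5.760e-04, 2.160e-04, 1.152e-03, 5.760e-04]  ψ = [3, 0, 3, 0]  (obs o_2=0)
t=3: δ = [1.037e-04, 3.456e-05, 4.608e-05, 4.608e-05]  ψ = [2, 2, 2, 0]  (obs o_3=3)
t=4: δ = [6.221e-06, 3.110e-06, 3.686e-06, 8.294e-06]  ψ = [0, 0, 3, 0]  (obs o_4=3)
t=5: δ = [4.977e-07, 1.866e-07, 9.953e-07, 4.977e-07]  ψ = [3, 0, 3, 0]  (obs o_5=0)
backtrack: best end state = 2; path = [0, 3, 2, 0, 3, 2]

path = [0, 3, 2, 0, 3, 2]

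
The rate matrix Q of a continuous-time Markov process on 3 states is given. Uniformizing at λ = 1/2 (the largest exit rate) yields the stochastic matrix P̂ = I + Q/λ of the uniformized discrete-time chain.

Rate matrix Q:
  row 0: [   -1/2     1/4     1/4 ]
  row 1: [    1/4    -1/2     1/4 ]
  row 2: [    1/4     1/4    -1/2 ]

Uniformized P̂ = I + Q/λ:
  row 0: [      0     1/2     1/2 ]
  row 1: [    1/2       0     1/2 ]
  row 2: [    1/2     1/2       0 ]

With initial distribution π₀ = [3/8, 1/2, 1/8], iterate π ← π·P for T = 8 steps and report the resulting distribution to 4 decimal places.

π = [0.3335, 0.3340, 0.3325]

t=0: π = [0.3750, 0.5000, 0.1250]
t=1: π = [0.3125, 0.2500, 0.4375]
t=2: π = [0.3438, 0.3750, 0.2813]
t=3: π = [0.3281, 0.3125, 0.3594]
t=4: π = [0.3359, 0.3438, 0.3203]
t=5: π = [0.3320, 0.3281, 0.3398]
t=6: π = [0.3340, 0.3359, 0.3301]
t=7: π = [0.3330, 0.3320, 0.3350]
t=8: π = [0.3335, 0.3340, 0.3325]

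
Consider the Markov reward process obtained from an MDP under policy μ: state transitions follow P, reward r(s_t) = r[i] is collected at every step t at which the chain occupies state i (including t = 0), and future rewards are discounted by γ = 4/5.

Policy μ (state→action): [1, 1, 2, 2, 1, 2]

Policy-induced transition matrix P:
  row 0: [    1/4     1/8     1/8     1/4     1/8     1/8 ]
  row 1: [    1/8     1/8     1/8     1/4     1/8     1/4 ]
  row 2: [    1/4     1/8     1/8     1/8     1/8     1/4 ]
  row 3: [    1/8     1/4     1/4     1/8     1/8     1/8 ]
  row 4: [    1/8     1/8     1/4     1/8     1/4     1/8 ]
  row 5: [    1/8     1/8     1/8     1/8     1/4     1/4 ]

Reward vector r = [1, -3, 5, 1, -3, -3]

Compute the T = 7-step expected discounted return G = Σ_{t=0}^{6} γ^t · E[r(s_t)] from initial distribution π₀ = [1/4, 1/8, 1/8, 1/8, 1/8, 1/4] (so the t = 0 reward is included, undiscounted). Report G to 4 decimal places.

G = -1.5339

t=0: π = [0.2500, 0.1250, 0.1250, 0.1250, 0.1250, 0.2500], E[r] = -0.5000, γ^t·E[r] = -0.500000, running G = -0.500000
t=1: π = [0.1719, 0.1406, 0.1563, 0.1719, 0.1719, 0.1875], E[r] = -0.3750, γ^t·E[r] = -0.300000, running G = -0.800000
t=2: π = [0.1660, 0.1465, 0.1680, 0.1641, 0.1699, 0.1855], E[r] = -0.3359, γ^t·E[r] = -0.215000, running G = -1.015000
t=3: π = [0.1667, 0.1455, 0.1667, 0.1641, 0.1694, 0.1875], E[r] = -0.3428, γ^t·E[r] = -0.175500, running G = -1.190500
t=4: π = [0.1667, 0.1455, 0.1667, 0.1640, 0.1696, 0.1875], E[r] = -0.3436, γ^t·E[r] = -0.140750, running G = -1.331250
t=5: π = [0.1667, 0.1455, 0.1667, 0.1640, 0.1696, 0.1875], E[r] = -0.3436, γ^t·E[r] = -0.112580, running G = -1.443830
t=6: π = [0.1667, 0.1455, 0.1667, 0.1640, 0.1696, 0.1875], E[r] = -0.3436, γ^t·E[r] = -0.090063, running G = -1.533893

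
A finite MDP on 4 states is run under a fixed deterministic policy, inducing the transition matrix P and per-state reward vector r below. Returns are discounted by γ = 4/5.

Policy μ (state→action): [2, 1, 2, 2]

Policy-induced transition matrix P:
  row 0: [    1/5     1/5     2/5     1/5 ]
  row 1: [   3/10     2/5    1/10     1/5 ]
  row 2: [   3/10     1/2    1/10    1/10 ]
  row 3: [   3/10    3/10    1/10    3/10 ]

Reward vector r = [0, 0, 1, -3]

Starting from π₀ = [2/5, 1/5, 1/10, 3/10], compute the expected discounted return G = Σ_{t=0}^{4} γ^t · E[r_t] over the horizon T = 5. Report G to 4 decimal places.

t=0: π = [0.4000, 0.2000, 0.1000, 0.3000], E[r] = -0.8000, γ^t·E[r] = -0.800000, running G = -0.800000
t=1: π = [0.2600, 0.3000, 0.2200, 0.2200], E[r] = -0.4400, γ^t·E[r] = -0.352000, running G = -1.152000
t=2: π = [0.2740, 0.3480, 0.1780, 0.2000], E[r] = -0.4220, γ^t·E[r] = -0.270080, running G = -1.422080
t=3: π = [0.2726, 0.3430, 0.1822, 0.2022], E[r] = -0.4244, γ^t·E[r] = -0.217293, running G = -1.639373
t=4: π = [0.2727, 0.3435, 0.1818, 0.2020], E[r] = -0.4242, γ^t·E[r] = -0.173761, running G = -1.813133

G = -1.8131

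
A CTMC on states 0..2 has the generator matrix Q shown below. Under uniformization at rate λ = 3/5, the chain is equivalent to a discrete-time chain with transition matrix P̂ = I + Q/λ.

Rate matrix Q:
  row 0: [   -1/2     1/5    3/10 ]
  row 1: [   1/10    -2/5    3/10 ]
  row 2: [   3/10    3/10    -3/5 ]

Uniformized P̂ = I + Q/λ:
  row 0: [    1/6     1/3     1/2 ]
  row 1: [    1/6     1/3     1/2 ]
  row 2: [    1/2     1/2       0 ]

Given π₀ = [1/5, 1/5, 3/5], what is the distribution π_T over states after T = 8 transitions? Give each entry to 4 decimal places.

t=0: π = [0.2000, 0.2000, 0.6000]
t=1: π = [0.3667, 0.4333, 0.2000]
t=2: π = [0.2333, 0.3667, 0.4000]
t=3: π = [0.3000, 0.4000, 0.3000]
t=4: π = [0.2667, 0.3833, 0.3500]
t=5: π = [0.2833, 0.3917, 0.3250]
t=6: π = [0.2750, 0.3875, 0.3375]
t=7: π = [0.2792, 0.3896, 0.3313]
t=8: π = [0.2771, 0.3885, 0.3344]

π = [0.2771, 0.3885, 0.3344]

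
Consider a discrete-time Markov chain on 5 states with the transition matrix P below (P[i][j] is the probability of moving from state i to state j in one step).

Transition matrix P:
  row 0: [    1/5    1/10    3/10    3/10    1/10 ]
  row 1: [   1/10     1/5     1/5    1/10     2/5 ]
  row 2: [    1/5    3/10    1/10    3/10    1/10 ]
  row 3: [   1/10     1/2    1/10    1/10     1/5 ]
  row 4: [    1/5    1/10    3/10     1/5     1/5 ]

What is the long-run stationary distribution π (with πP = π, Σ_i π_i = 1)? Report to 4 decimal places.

π = [0.1567, 0.2405, 0.1979, 0.1922, 0.2126]

Balance equations π_j = Σ_i π_i·P[i][j]:
  π_0 = 1/5·π_0 + 1/10·π_1 + 1/5·π_2 + 1/10·π_3 + 1/5·π_4
  π_1 = 1/10·π_0 + 1/5·π_1 + 3/10·π_2 + 1/2·π_3 + 1/10·π_4
  π_2 = 3/10·π_0 + 1/5·π_1 + 1/10·π_2 + 1/10·π_3 + 3/10·π_4
  π_3 = 3/10·π_0 + 1/10·π_1 + 3/10·π_2 + 1/10·π_3 + 1/5·π_4
  normalize: π_0 + π_1 + π_2 + π_3 + π_4 = 1
Solving the linear system gives exactly π = [92/587, 1553/6457, 1278/6457, 1241/6457, 1373/6457].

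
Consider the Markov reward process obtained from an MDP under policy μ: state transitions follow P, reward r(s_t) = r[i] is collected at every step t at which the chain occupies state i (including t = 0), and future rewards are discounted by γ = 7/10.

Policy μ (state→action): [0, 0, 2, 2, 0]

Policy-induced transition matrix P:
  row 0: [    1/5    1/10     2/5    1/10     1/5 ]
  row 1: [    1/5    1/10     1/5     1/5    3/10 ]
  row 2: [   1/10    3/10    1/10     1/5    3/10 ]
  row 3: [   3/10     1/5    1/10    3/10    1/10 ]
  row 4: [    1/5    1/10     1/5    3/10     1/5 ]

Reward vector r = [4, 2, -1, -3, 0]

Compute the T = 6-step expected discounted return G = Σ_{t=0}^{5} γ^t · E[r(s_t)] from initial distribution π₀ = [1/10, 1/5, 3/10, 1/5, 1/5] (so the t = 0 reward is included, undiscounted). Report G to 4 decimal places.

G = 0.4091

t=0: π = [0.1000, 0.2000, 0.3000, 0.2000, 0.2000], E[r] = -0.1000, γ^t·E[r] = -0.100000, running G = -0.100000
t=1: π = [0.1900, 0.1800, 0.1700, 0.2300, 0.2300], E[r] = 0.2600, γ^t·E[r] = 0.182000, running G = 0.082000
t=2: π = [0.2060, 0.1570, 0.1980, 0.2270, 0.2120], E[r] = 0.2590, γ^t·E[r] = 0.126910, running G = 0.208910
t=3: π = [0.2029, 0.1623, 0.1987, 0.2233, 0.2128], E[r] = 0.2676, γ^t·E[r] = 0.091787, running G = 0.300697
t=4: π = [0.2025, 0.1621, 0.1984, 0.2233, 0.2138], E[r] = 0.2656, γ^t·E[r] = 0.063780, running G = 0.364477
t=5: π = [0.2025, 0.1620, 0.1983, 0.2235, 0.2137], E[r] = 0.2653, γ^t·E[r] = 0.044586, running G = 0.409063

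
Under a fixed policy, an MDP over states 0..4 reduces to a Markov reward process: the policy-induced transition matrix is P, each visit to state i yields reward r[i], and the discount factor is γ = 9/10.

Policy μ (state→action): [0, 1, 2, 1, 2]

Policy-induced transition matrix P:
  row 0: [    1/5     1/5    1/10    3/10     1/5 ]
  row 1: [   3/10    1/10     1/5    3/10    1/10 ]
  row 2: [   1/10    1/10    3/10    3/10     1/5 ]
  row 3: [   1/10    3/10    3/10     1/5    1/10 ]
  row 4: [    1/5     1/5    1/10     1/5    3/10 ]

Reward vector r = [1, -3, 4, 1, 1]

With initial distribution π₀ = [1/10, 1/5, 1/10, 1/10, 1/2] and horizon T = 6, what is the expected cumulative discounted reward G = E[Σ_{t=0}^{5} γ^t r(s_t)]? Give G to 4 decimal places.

G = 3.6148

t=0: π = [0.1000, 0.2000, 0.1000, 0.1000, 0.5000], E[r] = 0.5000, γ^t·E[r] = 0.500000, running G = 0.500000
t=1: π = [0.2000, 0.1800, 0.1600, 0.2400, 0.2200], E[r] = 0.7600, γ^t·E[r] = 0.684000, running G = 1.184000
t=2: π = [0.1780, 0.1900, 0.1980, 0.2540, 0.1800], E[r] = 0.8340, γ^t·E[r] = 0.675540, running G = 1.859540
t=3: π = [0.1738, 0.1866, 0.2094, 0.2566, 0.1736], E[r] = 0.8818, γ^t·E[r] = 0.642832, running G = 2.502372
t=4: π = [0.1721, 0.1861, 0.2119, 0.2570, 0.1730], E[r] = 0.8913, γ^t·E[r] = 0.584808, running G = 3.087180
t=5: π = [0.1717, 0.1859, 0.2124, 0.2570, 0.1730], E[r] = 0.8935, γ^t·E[r] = 0.527602, running G = 3.614782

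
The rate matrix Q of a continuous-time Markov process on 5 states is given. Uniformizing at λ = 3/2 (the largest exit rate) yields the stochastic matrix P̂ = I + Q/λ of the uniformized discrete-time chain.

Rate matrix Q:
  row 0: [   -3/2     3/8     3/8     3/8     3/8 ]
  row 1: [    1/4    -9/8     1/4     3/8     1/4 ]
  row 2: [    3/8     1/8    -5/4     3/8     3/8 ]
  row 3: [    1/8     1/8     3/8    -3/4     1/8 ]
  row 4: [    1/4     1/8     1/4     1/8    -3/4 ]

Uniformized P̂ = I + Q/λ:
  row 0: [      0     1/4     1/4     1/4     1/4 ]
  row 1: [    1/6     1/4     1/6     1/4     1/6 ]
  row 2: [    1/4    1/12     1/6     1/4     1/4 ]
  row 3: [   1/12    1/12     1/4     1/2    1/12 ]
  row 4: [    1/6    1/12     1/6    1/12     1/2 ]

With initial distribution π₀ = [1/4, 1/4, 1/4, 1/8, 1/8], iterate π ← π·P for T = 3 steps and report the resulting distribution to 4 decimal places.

t=0: π = [0.2500, 0.2500, 0.2500, 0.1250, 0.1250]
t=1: π = [0.1354, 0.1667, 0.1979, 0.2604, 0.2396]
t=2: π = [0.1389, 0.1337, 0.1997, 0.2752, 0.2526]
t=3: π = [0.1372, 0.1288, 0.2012, 0.2767, 0.2561]

π = [0.1372, 0.1288, 0.2012, 0.2767, 0.2561]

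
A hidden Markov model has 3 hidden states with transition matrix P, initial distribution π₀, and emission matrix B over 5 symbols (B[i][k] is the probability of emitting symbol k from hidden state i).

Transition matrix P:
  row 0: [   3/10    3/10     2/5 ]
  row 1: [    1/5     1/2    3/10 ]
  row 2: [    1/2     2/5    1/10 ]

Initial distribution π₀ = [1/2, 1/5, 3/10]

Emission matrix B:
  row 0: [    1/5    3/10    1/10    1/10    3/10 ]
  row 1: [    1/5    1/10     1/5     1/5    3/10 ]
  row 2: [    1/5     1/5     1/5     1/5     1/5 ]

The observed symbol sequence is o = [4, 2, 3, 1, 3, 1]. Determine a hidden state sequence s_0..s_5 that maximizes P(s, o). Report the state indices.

path = [0, 1, 2, 0, 2, 0]

t=0: δ = [1.500e-01, 6.000e-02, 6.000e-02]  (obs o_0=4)
t=1: δ = [4.500e-03, 9.000e-03, 1.200e-02]  ψ = [0, 0, 0]  (obs o_1=2)
t=2: δ = [6.000e-04, 9.600e-04, 5.400e-04]  ψ = [2, 2, 1]  (obs o_2=3)
t=3: δ = [8.100e-05, 4.800e-05, 5.760e-05]  ψ = [2, 1, 1]  (obs o_3=1)
t=4: δ = [2.880e-06, 4.860e-06, 6.480e-06]  ψ = [2, 0, 0]  (obs o_4=3)
t=5: δ = [9.720e-07, 2.592e-07, 2.916e-07]  ψ = [2, 2, 1]  (obs o_5=1)
backtrack: best end state = 0; path = [0, 1, 2, 0, 2, 0]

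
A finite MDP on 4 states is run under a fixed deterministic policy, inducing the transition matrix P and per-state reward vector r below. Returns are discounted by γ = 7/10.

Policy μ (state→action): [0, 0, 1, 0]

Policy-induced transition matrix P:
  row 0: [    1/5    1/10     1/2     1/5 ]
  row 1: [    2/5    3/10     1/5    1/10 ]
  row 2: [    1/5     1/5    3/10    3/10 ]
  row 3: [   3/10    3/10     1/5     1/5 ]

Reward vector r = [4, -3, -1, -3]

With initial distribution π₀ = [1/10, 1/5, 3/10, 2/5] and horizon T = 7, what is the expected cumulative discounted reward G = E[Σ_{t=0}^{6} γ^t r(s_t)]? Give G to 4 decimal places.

G = -2.7616

t=0: π = [0.1000, 0.2000, 0.3000, 0.4000], E[r] = -1.7000, γ^t·E[r] = -1.700000, running G = -1.700000
t=1: π = [0.2800, 0.2500, 0.2600, 0.2100], E[r] = -0.5200, γ^t·E[r] = -0.364000, running G = -2.064000
t=2: π = [0.2710, 0.2180, 0.3100, 0.2010], E[r] = -0.4830, γ^t·E[r] = -0.236670, running G = -2.300670
t=3: π = [0.2637, 0.2148, 0.3123, 0.2092], E[r] = -0.5295, γ^t·E[r] = -0.181619, running G = -2.482289
t=4: π = [0.2639, 0.2160, 0.3103, 0.2098], E[r] = -0.5322, γ^t·E[r] = -0.127772, running G = -2.610060
t=5: π = [0.2642, 0.2162, 0.3102, 0.2094], E[r] = -0.5303, γ^t·E[r] = -0.089134, running G = -2.699194
t=6: π = [0.2642, 0.2161, 0.3103, 0.2094], E[r] = -0.5302, γ^t·E[r] = -0.062376, running G = -2.761569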